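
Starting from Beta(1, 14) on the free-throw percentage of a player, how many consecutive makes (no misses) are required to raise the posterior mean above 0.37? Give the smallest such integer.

After k makes and 0 misses the posterior is Beta(1+k, 14), with mean (1+k)/(1+14+k).
Set (1+k)/(15+k) > 0.37 and solve: k > (0.37·15 − 1)/(1 − 0.37) = 7.222.
The smallest integer exceeding 7.222 is 8, and checking k=8: (9)/(23) = 0.3913 > 0.37.

k = 8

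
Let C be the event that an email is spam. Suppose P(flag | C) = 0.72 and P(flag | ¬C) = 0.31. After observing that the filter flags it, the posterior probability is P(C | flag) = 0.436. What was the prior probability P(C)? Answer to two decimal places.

P(C) = 0.25

Bayes' rule in odds form gives O(C|E) = O(C)·[P(E|C)/P(E|¬C)], hence O(C) = O(C|E)/LR.
Posterior odds = 0.436/(1−0.436) = 0.7730. LR = 0.72/0.31 = 2.3226.
Prior odds = 0.7730/2.3226 = 0.3328, so P(C) = 0.3328/(1+0.3328) ≈ 0.25.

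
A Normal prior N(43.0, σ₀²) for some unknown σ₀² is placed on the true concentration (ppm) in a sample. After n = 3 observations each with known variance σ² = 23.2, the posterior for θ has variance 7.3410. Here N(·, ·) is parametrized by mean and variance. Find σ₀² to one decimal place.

σ₀² = 144.7

Posterior precision equals prior precision plus data precision: 1/σ_n² = 1/σ₀² + n/σ².
So 1/σ₀² = 1/7.3410 − 3/23.2 = 0.136221 − 0.129310 = 0.006911.
Hence σ₀² = 1/0.006911 ≈ 144.7.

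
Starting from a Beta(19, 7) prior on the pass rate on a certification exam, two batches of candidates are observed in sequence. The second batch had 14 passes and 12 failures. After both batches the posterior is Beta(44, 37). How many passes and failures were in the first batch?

11 passes and 18 failures

Sequential conjugate updates are equivalent to a single update on the pooled data, so total successes = posterior α − prior α and total failures = posterior β − prior β.
Total across both batches: 44−19=25 passes, 37−7=30 failures.
Subtract the second batch: 25−14=11 passes and 30−12=18 failures.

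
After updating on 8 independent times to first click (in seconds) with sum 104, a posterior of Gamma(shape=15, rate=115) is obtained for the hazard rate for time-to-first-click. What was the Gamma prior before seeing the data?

Gamma–exponential conjugacy: posterior shape = α + n, posterior rate = β + Σtᵢ.
So α = 15 − 8 = 7 and β = 115 − 104 = 11.

Gamma(shape=7, rate=11)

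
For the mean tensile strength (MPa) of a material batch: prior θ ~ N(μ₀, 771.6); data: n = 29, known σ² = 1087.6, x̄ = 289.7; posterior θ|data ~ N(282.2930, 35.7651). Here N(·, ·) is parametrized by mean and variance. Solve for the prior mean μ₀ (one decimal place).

The posterior mean is a precision-weighted average: μ_n = (τ₀μ₀ + τ_data·x̄)/(τ₀+τ_data), with τ₀=1/σ₀² and τ_data=n/σ².
Here τ₀ = 1/771.6 = 0.001296 and τ_data = 29/1087.6 = 0.026664, so τ_n = 0.027960.
Rearranging for μ₀: μ₀ = (μ_n·τ_n − τ_data·x̄)/τ₀ = (282.2930·0.027960 − 0.026664·289.7) / 0.001296 = 0.168351/0.001296 ≈ 129.9.

μ₀ = 129.9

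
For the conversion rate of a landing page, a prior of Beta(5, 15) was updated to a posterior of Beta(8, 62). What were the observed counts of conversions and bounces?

Under Beta–binomial conjugacy the posterior parameters are (α+s, β+f).
Match parameters: s=8−5=3, f=62−15=47.

3 conversions and 47 bounces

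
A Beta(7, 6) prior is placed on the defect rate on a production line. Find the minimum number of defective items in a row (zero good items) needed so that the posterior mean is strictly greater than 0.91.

k = 54

After k defective items and 0 good items the posterior is Beta(7+k, 6), with mean (7+k)/(7+6+k).
Set (7+k)/(13+k) > 0.91 and solve: k > (0.91·13 − 7)/(1 − 0.91) = 53.667.
The smallest integer exceeding 53.667 is 54, and checking k=54: (61)/(67) = 0.9104 > 0.91.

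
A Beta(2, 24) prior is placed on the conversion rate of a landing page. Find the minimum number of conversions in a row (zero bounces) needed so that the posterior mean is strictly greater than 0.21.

After k conversions and 0 bounces the posterior is Beta(2+k, 24), with mean (2+k)/(2+24+k).
Set (2+k)/(26+k) > 0.21 and solve: k > (0.21·26 − 2)/(1 − 0.21) = 4.380.
The smallest integer exceeding 4.380 is 5.

k = 5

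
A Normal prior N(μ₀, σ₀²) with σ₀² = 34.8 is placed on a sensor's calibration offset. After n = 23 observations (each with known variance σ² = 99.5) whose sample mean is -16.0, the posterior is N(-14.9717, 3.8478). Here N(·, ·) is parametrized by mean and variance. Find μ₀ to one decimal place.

μ₀ = -6.7

The posterior mean is a precision-weighted average: μ_n = (τ₀μ₀ + τ_data·x̄)/(τ₀+τ_data), with τ₀=1/σ₀² and τ_data=n/σ².
Here τ₀ = 1/34.8 = 0.028736 and τ_data = 23/99.5 = 0.231156, so τ_n = 0.259892.
Rearranging for μ₀: μ₀ = (μ_n·τ_n − τ_data·x̄)/τ₀ = (-14.9717·0.259892 − 0.231156·-16.0) / 0.028736 = -0.192529/0.028736 ≈ -6.7.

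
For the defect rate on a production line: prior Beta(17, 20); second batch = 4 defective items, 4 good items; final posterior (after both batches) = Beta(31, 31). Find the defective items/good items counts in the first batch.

Sequential conjugate updates are equivalent to a single update on the pooled data, so total successes = posterior α − prior α and total failures = posterior β − prior β.
Total across both batches: 31−17=14 defective items, 31−20=11 good items.
Subtract the second batch: 14−4=10 defective items and 11−4=7 good items.

10 defective items and 7 good items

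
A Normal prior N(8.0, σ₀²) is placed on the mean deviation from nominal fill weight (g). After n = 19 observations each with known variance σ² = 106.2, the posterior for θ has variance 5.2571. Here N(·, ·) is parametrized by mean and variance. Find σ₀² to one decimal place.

σ₀² = 88.4

For the Normal–Normal model with known σ², precisions add: τ_n = τ₀ + n/σ².
So 1/σ₀² = 1/5.2571 − 19/106.2 = 0.190219 − 0.178908 = 0.011311.
Hence σ₀² = 1/0.011311 ≈ 88.4.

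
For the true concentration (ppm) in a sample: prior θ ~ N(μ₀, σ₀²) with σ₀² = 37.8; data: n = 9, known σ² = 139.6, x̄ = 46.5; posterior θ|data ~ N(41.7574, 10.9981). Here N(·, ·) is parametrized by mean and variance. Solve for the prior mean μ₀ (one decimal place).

The posterior mean is a precision-weighted average: μ_n = (τ₀μ₀ + τ_data·x̄)/(τ₀+τ_data), with τ₀=1/σ₀² and τ_data=n/σ².
Here τ₀ = 1/37.8 = 0.026455 and τ_data = 9/139.6 = 0.064470, so τ_n = 0.090925.
Rearranging for μ₀: μ₀ = (μ_n·τ_n − τ_data·x̄)/τ₀ = (41.7574·0.090925 − 0.064470·46.5) / 0.026455 = 0.798937/0.026455 ≈ 30.2.

μ₀ = 30.2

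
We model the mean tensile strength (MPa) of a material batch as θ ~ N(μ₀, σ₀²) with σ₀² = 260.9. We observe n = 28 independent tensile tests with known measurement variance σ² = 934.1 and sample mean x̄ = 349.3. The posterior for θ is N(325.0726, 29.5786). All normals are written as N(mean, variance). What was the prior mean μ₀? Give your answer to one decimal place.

With known observation variance, the Normal–Normal posterior has precision τ_n = τ₀ + n/σ² and mean μ_n = (τ₀μ₀ + (n/σ²)x̄)/τ_n.
Here τ₀ = 1/260.9 = 0.003833 and τ_data = 28/934.1 = 0.029975, so τ_n = 0.033808.
Rearranging for μ₀: μ₀ = (μ_n·τ_n − τ_data·x̄)/τ₀ = (325.0726·0.033808 − 0.029975·349.3) / 0.003833 = 0.519787/0.003833 ≈ 135.6.

μ₀ = 135.6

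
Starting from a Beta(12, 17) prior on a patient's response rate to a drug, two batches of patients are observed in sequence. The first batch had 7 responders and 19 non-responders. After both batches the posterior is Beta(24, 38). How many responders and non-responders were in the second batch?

Because Beta–binomial updating is additive in the counts, the combined data contributed (α_post−α_prior, β_post−β_prior) successes and failures.
Total across both batches: 24−12=12 responders, 38−17=21 non-responders.
Subtract the first batch: 12−7=5 responders and 21−19=2 non-responders.

5 responders and 2 non-responders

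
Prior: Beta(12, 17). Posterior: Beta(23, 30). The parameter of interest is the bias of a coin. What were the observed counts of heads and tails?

11 heads and 13 tails

A Beta(a, b) prior with s successes and f failures in binomial data gives a Beta(a+s, b+f) posterior.
Match parameters: s=23−12=11, f=30−17=13.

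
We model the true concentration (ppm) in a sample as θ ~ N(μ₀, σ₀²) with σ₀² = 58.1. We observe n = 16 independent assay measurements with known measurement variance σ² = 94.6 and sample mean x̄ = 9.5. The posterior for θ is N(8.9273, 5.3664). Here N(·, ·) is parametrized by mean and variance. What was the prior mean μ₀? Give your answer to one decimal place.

The posterior mean is a precision-weighted average: μ_n = (τ₀μ₀ + τ_data·x̄)/(τ₀+τ_data), with τ₀=1/σ₀² and τ_data=n/σ².
Here τ₀ = 1/58.1 = 0.017212 and τ_data = 16/94.6 = 0.169133, so τ_n = 0.186345.
Rearranging for μ₀: μ₀ = (μ_n·τ_n − τ_data·x̄)/τ₀ = (8.9273·0.186345 − 0.169133·9.5) / 0.017212 = 0.056794/0.017212 ≈ 3.3.

μ₀ = 3.3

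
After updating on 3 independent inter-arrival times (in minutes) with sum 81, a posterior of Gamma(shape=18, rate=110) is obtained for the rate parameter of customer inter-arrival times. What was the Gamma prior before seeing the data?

Gamma(shape=15, rate=29)

Gamma–exponential conjugacy: posterior shape = α + n, posterior rate = β + Σtᵢ.
So α = 18 − 3 = 15 and β = 110 − 81 = 29.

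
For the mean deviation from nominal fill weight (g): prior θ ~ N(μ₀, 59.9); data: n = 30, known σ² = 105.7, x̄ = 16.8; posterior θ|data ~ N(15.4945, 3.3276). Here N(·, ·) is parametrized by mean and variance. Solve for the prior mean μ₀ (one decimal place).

With known observation variance, the Normal–Normal posterior has precision τ_n = τ₀ + n/σ² and mean μ_n = (τ₀μ₀ + (n/σ²)x̄)/τ_n.
Here τ₀ = 1/59.9 = 0.016694 and τ_data = 30/105.7 = 0.283822, so τ_n = 0.300516.
Rearranging for μ₀: μ₀ = (μ_n·τ_n − τ_data·x̄)/τ₀ = (15.4945·0.300516 − 0.283822·16.8) / 0.016694 = -0.111864/0.016694 ≈ -6.7.

μ₀ = -6.7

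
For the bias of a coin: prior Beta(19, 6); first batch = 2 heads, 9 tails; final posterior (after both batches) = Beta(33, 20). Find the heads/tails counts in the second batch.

12 heads and 5 tails

Because Beta–binomial updating is additive in the counts, the combined data contributed (α_post−α_prior, β_post−β_prior) successes and failures.
Total across both batches: 33−19=14 heads, 20−6=14 tails.
Subtract the first batch: 14−2=12 heads and 14−9=5 tails.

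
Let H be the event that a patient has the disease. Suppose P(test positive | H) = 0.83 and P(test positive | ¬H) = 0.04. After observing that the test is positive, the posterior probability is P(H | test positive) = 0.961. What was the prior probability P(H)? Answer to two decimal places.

In odds form, posterior odds = prior odds × likelihood ratio, so prior odds = posterior odds ÷ LR.
Posterior odds = 0.961/(1−0.961) = 24.6410. LR = 0.83/0.04 = 20.7500.
Prior odds = 24.6410/20.7500 = 1.1875, so P(H) = 1.1875/(1+1.1875) ≈ 0.54.

P(H) = 0.54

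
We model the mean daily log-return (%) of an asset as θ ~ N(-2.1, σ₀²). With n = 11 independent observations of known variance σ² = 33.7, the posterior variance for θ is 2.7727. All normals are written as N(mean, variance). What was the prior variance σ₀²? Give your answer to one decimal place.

Posterior precision equals prior precision plus data precision: 1/σ_n² = 1/σ₀² + n/σ².
So 1/σ₀² = 1/2.7727 − 11/33.7 = 0.360659 − 0.326409 = 0.034250.
Hence σ₀² = 1/0.034250 ≈ 29.2.

σ₀² = 29.2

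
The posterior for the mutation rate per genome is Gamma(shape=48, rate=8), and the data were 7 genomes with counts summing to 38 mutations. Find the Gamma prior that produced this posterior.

Gamma(shape=10, rate=1)

Gamma–Poisson conjugacy: posterior shape = α + Σxᵢ, posterior rate = β + n.
So α = 48 − 38 = 10 and β = 8 − 7 = 1.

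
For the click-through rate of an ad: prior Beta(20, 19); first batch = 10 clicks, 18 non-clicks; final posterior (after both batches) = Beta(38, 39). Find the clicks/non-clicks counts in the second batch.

Because Beta–binomial updating is additive in the counts, the combined data contributed (α_post−α_prior, β_post−β_prior) successes and failures.
Total across both batches: 38−20=18 clicks, 39−19=20 non-clicks.
Subtract the first batch: 18−10=8 clicks and 20−18=2 non-clicks.

8 clicks and 2 non-clicks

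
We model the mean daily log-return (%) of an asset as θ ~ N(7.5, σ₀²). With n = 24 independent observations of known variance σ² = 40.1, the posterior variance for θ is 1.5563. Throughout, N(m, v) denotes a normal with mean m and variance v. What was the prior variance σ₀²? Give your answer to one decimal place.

Posterior precision equals prior precision plus data precision: 1/σ_n² = 1/σ₀² + n/σ².
So 1/σ₀² = 1/1.5563 − 24/40.1 = 0.642550 − 0.598504 = 0.044046.
Hence σ₀² = 1/0.044046 ≈ 22.7.

σ₀² = 22.7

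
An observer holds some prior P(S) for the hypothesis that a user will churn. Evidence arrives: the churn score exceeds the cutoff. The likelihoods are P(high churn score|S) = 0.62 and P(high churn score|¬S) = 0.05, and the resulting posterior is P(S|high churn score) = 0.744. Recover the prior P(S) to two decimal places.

Bayes' rule in odds form gives O(S|E) = O(S)·[P(E|S)/P(E|¬S)], hence O(S) = O(S|E)/LR.
Posterior odds = 0.744/(1−0.744) = 2.9062. LR = 0.62/0.05 = 12.4000.
Prior odds = 2.9062/12.4000 = 0.2344, so P(S) = 0.2344/(1+0.2344) ≈ 0.19.

P(S) = 0.19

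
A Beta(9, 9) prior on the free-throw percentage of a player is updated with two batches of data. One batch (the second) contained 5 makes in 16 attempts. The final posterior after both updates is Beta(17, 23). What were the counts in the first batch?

Because Beta–binomial updating is additive in the counts, the combined data contributed (α_post−α_prior, β_post−β_prior) successes and failures.
Total across both batches: 17−9=8 makes, 23−9=14 misses.
Subtract the second batch: 8−5=3 makes and 14−11=3 misses.

3 makes and 3 misses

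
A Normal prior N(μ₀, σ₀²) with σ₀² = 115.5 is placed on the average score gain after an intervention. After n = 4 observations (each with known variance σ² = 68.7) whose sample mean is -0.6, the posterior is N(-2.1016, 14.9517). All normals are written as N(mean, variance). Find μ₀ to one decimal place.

μ₀ = -12.2

The posterior mean is a precision-weighted average: μ_n = (τ₀μ₀ + τ_data·x̄)/(τ₀+τ_data), with τ₀=1/σ₀² and τ_data=n/σ².
Here τ₀ = 1/115.5 = 0.008658 and τ_data = 4/68.7 = 0.058224, so τ_n = 0.066882.
Rearranging for μ₀: μ₀ = (μ_n·τ_n − τ_data·x̄)/τ₀ = (-2.1016·0.066882 − 0.058224·-0.6) / 0.008658 = -0.105625/0.008658 ≈ -12.2.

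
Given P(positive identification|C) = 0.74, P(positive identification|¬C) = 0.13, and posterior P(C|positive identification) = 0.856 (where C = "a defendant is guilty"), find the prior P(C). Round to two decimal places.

P(C) = 0.51

Bayes' rule in odds form gives O(C|E) = O(C)·[P(E|C)/P(E|¬C)], hence O(C) = O(C|E)/LR.
Posterior odds = 0.856/(1−0.856) = 5.9444. LR = 0.74/0.13 = 5.6923.
Prior odds = 5.9444/5.6923 = 1.0443, so P(C) = 1.0443/(1+1.0443) ≈ 0.51.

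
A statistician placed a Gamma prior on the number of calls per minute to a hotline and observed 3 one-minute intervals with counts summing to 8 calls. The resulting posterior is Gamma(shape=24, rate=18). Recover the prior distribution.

Gamma(shape=16, rate=15)

Gamma–Poisson conjugacy: posterior shape = α + Σxᵢ, posterior rate = β + n.
So α = 24 − 8 = 16 and β = 18 − 3 = 15.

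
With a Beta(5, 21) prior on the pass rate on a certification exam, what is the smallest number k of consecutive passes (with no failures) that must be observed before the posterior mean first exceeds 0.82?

k = 91

After k passes and 0 failures the posterior is Beta(5+k, 21), with mean (5+k)/(5+21+k).
Set (5+k)/(26+k) > 0.82 and solve: k > (0.82·26 − 5)/(1 − 0.82) = 90.667.
The smallest integer exceeding 90.667 is 91.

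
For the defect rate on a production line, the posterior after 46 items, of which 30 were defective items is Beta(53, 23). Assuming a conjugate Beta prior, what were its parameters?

Beta(23, 7)

A Beta(a, b) prior with s successes and f failures in binomial data gives a Beta(a+s, b+f) posterior.
So a = 53 − 30 = 23 and b = 23 − 16 = 7.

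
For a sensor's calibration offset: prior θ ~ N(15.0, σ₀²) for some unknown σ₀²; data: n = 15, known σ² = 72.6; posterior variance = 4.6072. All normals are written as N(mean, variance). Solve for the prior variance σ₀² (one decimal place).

For the Normal–Normal model with known σ², precisions add: τ_n = τ₀ + n/σ².
So 1/σ₀² = 1/4.6072 − 15/72.6 = 0.217052 − 0.206612 = 0.010440.
Hence σ₀² = 1/0.010440 ≈ 95.8.

σ₀² = 95.8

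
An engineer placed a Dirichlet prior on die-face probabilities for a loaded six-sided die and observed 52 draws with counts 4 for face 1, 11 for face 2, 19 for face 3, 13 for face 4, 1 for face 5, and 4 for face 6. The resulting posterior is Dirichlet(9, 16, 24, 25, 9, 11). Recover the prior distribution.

For a Dirichlet(α) prior with multinomial counts c, the posterior is Dirichlet(α + c) componentwise.
Subtract each count from the matching posterior parameter: 9−4=5, 16−11=5, 24−19=5, 25−13=12, 9−1=8, 11−4=7.

Dirichlet(5, 5, 5, 12, 8, 7)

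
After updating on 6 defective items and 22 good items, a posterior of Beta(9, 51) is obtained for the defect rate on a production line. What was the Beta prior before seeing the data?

A Beta(a, b) prior with s successes and f failures in binomial data gives a Beta(a+s, b+f) posterior.
So a = 9 − 6 = 3 and b = 51 − 22 = 29.

Beta(3, 29)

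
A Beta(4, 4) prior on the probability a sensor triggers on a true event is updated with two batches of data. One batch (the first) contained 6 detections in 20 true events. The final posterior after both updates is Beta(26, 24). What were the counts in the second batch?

16 detections and 6 misses

Because Beta–binomial updating is additive in the counts, the combined data contributed (α_post−α_prior, β_post−β_prior) successes and failures.
Total across both batches: 26−4=22 detections, 24−4=20 misses.
Subtract the first batch: 22−6=16 detections and 20−14=6 misses.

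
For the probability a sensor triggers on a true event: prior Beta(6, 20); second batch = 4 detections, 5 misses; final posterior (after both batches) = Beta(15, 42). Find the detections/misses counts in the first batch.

Because Beta–binomial updating is additive in the counts, the combined data contributed (α_post−α_prior, β_post−β_prior) successes and failures.
Total across both batches: 15−6=9 detections, 42−20=22 misses.
Subtract the second batch: 9−4=5 detections and 22−5=17 misses.

5 detections and 17 misses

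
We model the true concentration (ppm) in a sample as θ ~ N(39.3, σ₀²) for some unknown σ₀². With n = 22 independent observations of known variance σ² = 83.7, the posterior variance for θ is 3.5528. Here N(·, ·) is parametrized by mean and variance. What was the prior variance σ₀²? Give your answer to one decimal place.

σ₀² = 53.7

Posterior precision equals prior precision plus data precision: 1/σ_n² = 1/σ₀² + n/σ².
So 1/σ₀² = 1/3.5528 − 22/83.7 = 0.281468 − 0.262843 = 0.018625.
Hence σ₀² = 1/0.018625 ≈ 53.7.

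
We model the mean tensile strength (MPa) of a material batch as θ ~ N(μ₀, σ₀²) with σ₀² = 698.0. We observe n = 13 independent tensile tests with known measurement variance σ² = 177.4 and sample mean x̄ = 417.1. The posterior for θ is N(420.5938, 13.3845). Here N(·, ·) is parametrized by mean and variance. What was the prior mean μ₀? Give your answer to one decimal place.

The posterior mean is a precision-weighted average: μ_n = (τ₀μ₀ + τ_data·x̄)/(τ₀+τ_data), with τ₀=1/σ₀² and τ_data=n/σ².
Here τ₀ = 1/698.0 = 0.001433 and τ_data = 13/177.4 = 0.073281, so τ_n = 0.074714.
Rearranging for μ₀: μ₀ = (μ_n·τ_n − τ_data·x̄)/τ₀ = (420.5938·0.074714 − 0.073281·417.1) / 0.001433 = 0.858740/0.001433 ≈ 599.3.

μ₀ = 599.3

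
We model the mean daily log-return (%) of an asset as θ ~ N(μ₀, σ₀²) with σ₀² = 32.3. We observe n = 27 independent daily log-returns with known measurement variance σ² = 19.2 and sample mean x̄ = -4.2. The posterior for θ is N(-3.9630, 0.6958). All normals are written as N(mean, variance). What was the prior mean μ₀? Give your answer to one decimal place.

The posterior mean is a precision-weighted average: μ_n = (τ₀μ₀ + τ_data·x̄)/(τ₀+τ_data), with τ₀=1/σ₀² and τ_data=n/σ².
Here τ₀ = 1/32.3 = 0.030960 and τ_data = 27/19.2 = 1.406250, so τ_n = 1.437210.
Rearranging for μ₀: μ₀ = (μ_n·τ_n − τ_data·x̄)/τ₀ = (-3.9630·1.437210 − 1.406250·-4.2) / 0.030960 = 0.210587/0.030960 ≈ 6.8.

μ₀ = 6.8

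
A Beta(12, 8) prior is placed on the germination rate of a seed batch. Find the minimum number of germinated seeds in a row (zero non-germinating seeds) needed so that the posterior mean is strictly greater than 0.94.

k = 114

After k germinated seeds and 0 non-germinating seeds the posterior is Beta(12+k, 8), with mean (12+k)/(12+8+k).
Set (12+k)/(20+k) > 0.94 and solve: k > (0.94·20 − 12)/(1 − 0.94) = 113.333.
The smallest integer exceeding 113.333 is 114.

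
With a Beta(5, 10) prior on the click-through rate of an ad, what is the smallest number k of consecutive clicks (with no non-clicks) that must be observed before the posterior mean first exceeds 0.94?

k = 152

After k clicks and 0 non-clicks the posterior is Beta(5+k, 10), with mean (5+k)/(5+10+k).
Set (5+k)/(15+k) > 0.94 and solve: k > (0.94·15 − 5)/(1 − 0.94) = 151.667.
The smallest integer exceeding 151.667 is 152.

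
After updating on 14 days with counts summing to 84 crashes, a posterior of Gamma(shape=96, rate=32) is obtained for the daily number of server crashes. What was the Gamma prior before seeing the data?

A Gamma(α, β) prior (rate parametrization) on a Poisson rate with n observations summing to S gives posterior Gamma(α+S, β+n).
So α = 96 − 84 = 12 and β = 32 − 14 = 18.

Gamma(shape=12, rate=18)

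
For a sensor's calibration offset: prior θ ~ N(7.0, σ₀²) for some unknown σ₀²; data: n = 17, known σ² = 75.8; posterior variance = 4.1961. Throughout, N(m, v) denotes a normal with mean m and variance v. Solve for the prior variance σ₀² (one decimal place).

σ₀² = 71.2

For the Normal–Normal model with known σ², precisions add: τ_n = τ₀ + n/σ².
So 1/σ₀² = 1/4.1961 − 17/75.8 = 0.238317 − 0.224274 = 0.014043.
Hence σ₀² = 1/0.014043 ≈ 71.2.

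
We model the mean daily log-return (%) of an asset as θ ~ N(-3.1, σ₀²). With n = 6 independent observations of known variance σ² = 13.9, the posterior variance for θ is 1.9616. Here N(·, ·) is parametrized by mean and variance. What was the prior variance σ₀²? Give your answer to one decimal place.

σ₀² = 12.8

Posterior precision equals prior precision plus data precision: 1/σ_n² = 1/σ₀² + n/σ².
So 1/σ₀² = 1/1.9616 − 6/13.9 = 0.509788 − 0.431655 = 0.078133.
Hence σ₀² = 1/0.078133 ≈ 12.8.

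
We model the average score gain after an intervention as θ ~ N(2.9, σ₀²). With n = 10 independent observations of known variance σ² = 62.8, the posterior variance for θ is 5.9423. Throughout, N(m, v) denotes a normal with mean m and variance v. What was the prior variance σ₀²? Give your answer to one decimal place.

Posterior precision equals prior precision plus data precision: 1/σ_n² = 1/σ₀² + n/σ².
So 1/σ₀² = 1/5.9423 − 10/62.8 = 0.168285 − 0.159236 = 0.009049.
Hence σ₀² = 1/0.009049 ≈ 110.5.

σ₀² = 110.5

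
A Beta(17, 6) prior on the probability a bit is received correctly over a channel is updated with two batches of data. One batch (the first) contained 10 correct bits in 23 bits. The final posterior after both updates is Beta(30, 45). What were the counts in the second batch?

3 correct bits and 26 errors

Because Beta–binomial updating is additive in the counts, the combined data contributed (α_post−α_prior, β_post−β_prior) successes and failures.
Total across both batches: 30−17=13 correct bits, 45−6=39 errors.
Subtract the first batch: 13−10=3 correct bits and 39−13=26 errors.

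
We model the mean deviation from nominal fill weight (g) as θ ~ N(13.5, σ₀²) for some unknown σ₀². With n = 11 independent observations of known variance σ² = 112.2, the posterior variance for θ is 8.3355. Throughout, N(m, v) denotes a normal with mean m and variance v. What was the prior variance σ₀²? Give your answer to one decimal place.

σ₀² = 45.6

For the Normal–Normal model with known σ², precisions add: τ_n = τ₀ + n/σ².
So 1/σ₀² = 1/8.3355 − 11/112.2 = 0.119969 − 0.098039 = 0.021930.
Hence σ₀² = 1/0.021930 ≈ 45.6.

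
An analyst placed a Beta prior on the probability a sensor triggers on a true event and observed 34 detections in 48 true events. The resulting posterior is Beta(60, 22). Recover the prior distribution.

Beta(26, 8)

A Beta(α, β) prior with s successes and f failures in binomial data gives a Beta(α+s, β+f) posterior.
Subtract the data counts: 60−34=26, 22−14=8.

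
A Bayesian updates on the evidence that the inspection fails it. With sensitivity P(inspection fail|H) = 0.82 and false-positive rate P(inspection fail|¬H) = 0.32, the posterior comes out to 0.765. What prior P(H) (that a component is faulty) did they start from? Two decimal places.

P(H) = 0.56

Bayes' rule in odds form gives O(H|E) = O(H)·[P(E|H)/P(E|¬H)], hence O(H) = O(H|E)/LR.
Posterior odds = 0.765/(1−0.765) = 3.2553. LR = 0.82/0.32 = 2.5625.
Prior odds = 3.2553/2.5625 = 1.2704, so P(H) = 1.2704/(1+1.2704) ≈ 0.56.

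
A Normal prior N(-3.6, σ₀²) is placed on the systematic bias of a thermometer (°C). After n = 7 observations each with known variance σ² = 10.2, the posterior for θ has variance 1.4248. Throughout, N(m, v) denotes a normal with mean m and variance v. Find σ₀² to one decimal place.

Posterior precision equals prior precision plus data precision: 1/σ_n² = 1/σ₀² + n/σ².
So 1/σ₀² = 1/1.4248 − 7/10.2 = 0.701853 − 0.686275 = 0.015578.
Hence σ₀² = 1/0.015578 ≈ 64.2.

σ₀² = 64.2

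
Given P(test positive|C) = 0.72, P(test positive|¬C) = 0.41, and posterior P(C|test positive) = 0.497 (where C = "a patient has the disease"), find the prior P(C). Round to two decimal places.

P(C) = 0.36

Bayes' rule in odds form gives O(C|E) = O(C)·[P(E|C)/P(E|¬C)], hence O(C) = O(C|E)/LR.
Posterior odds = 0.497/(1−0.497) = 0.9881. LR = 0.72/0.41 = 1.7561.
Prior odds = 0.9881/1.7561 = 0.5627, so P(C) = 0.5627/(1+0.5627) ≈ 0.36.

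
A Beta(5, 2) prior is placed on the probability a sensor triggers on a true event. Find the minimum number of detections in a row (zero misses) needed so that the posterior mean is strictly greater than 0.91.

After k detections and 0 misses the posterior is Beta(5+k, 2), with mean (5+k)/(5+2+k).
Set (5+k)/(7+k) > 0.91 and solve: k > (0.91·7 − 5)/(1 − 0.91) = 15.222.
The smallest integer exceeding 15.222 is 16, and checking k=16: (21)/(23) = 0.9130 > 0.91.

k = 16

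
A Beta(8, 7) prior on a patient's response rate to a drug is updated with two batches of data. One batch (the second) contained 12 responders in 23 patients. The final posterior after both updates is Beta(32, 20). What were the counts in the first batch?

Sequential conjugate updates are equivalent to a single update on the pooled data, so total successes = posterior α − prior α and total failures = posterior β − prior β.
Total across both batches: 32−8=24 responders, 20−7=13 non-responders.
Subtract the second batch: 24−12=12 responders and 13−11=2 non-responders.

12 responders and 2 non-responders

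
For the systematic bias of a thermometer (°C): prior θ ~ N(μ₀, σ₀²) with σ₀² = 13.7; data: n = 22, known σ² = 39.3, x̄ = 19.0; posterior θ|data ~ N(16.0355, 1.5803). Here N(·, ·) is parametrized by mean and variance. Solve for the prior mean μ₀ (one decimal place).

μ₀ = -6.7

With known observation variance, the Normal–Normal posterior has precision τ_n = τ₀ + n/σ² and mean μ_n = (τ₀μ₀ + (n/σ²)x̄)/τ_n.
Here τ₀ = 1/13.7 = 0.072993 and τ_data = 22/39.3 = 0.559796, so τ_n = 0.632789.
Rearranging for μ₀: μ₀ = (μ_n·τ_n − τ_data·x̄)/τ₀ = (16.0355·0.632789 − 0.559796·19.0) / 0.072993 = -0.489036/0.072993 ≈ -6.7.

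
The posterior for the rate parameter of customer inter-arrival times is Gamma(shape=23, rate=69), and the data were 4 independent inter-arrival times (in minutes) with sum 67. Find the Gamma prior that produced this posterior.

Gamma(shape=19, rate=2)

Gamma–exponential conjugacy: posterior shape = α + n, posterior rate = β + Σtᵢ.
So α = 23 − 4 = 19 and β = 69 − 67 = 2.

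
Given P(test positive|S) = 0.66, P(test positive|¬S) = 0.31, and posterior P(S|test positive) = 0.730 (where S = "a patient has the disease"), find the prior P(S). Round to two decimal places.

Bayes' rule in odds form gives O(S|E) = O(S)·[P(E|S)/P(E|¬S)], hence O(S) = O(S|E)/LR.
Posterior odds = 0.730/(1−0.730) = 2.7037. LR = 0.66/0.31 = 2.1290.
Prior odds = 2.7037/2.1290 = 1.2699, so P(S) = 1.2699/(1+1.2699) ≈ 0.56.

P(S) = 0.56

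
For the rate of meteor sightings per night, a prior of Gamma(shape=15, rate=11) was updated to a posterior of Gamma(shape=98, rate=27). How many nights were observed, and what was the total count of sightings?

n = 16 nights with total 83 sightings

A Gamma(α, β) prior (rate parametrization) on a Poisson rate with n observations summing to S gives posterior Gamma(α+S, β+n).
Matching: Σxᵢ = 98 − 15 = 83 and n = 27 − 11 = 16.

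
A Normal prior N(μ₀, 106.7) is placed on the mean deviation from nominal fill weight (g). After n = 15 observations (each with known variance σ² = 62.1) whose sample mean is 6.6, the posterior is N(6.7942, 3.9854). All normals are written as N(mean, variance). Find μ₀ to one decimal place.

μ₀ = 11.8

The posterior mean is a precision-weighted average: μ_n = (τ₀μ₀ + τ_data·x̄)/(τ₀+τ_data), with τ₀=1/σ₀² and τ_data=n/σ².
Here τ₀ = 1/106.7 = 0.009372 and τ_data = 15/62.1 = 0.241546, so τ_n = 0.250918.
Rearranging for μ₀: μ₀ = (μ_n·τ_n − τ_data·x̄)/τ₀ = (6.7942·0.250918 − 0.241546·6.6) / 0.009372 = 0.110583/0.009372 ≈ 11.8.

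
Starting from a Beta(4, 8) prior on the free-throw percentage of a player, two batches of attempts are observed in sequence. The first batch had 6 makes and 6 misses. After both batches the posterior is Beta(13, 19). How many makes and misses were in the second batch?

Because Beta–binomial updating is additive in the counts, the combined data contributed (α_post−α_prior, β_post−β_prior) successes and failures.
Total across both batches: 13−4=9 makes, 19−8=11 misses.
Subtract the first batch: 9−6=3 makes and 11−6=5 misses.

3 makes and 5 misses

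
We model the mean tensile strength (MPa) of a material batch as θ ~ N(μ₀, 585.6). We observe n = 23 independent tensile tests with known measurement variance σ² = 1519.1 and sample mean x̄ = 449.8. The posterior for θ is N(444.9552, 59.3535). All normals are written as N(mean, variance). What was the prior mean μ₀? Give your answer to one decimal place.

μ₀ = 402.0

With known observation variance, the Normal–Normal posterior has precision τ_n = τ₀ + n/σ² and mean μ_n = (τ₀μ₀ + (n/σ²)x̄)/τ_n.
Here τ₀ = 1/585.6 = 0.001708 and τ_data = 23/1519.1 = 0.015141, so τ_n = 0.016849.
Rearranging for μ₀: μ₀ = (μ_n·τ_n − τ_data·x̄)/τ₀ = (444.9552·0.016849 − 0.015141·449.8) / 0.001708 = 0.686628/0.001708 ≈ 402.0.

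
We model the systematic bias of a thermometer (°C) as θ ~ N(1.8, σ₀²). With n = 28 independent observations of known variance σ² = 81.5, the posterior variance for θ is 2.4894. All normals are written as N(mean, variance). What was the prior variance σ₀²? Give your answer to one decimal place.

Posterior precision equals prior precision plus data precision: 1/σ_n² = 1/σ₀² + n/σ².
So 1/σ₀² = 1/2.4894 − 28/81.5 = 0.401703 − 0.343558 = 0.058145.
Hence σ₀² = 1/0.058145 ≈ 17.2.

σ₀² = 17.2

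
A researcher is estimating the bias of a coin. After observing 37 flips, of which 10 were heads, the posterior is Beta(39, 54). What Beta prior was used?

Beta is conjugate to the binomial likelihood: posterior = Beta(α+s, β+f).
So α = 39 − 10 = 29 and β = 54 − 27 = 27.

Beta(29, 27)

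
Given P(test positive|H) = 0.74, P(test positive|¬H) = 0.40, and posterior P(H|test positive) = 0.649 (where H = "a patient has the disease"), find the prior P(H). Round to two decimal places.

Bayes' rule in odds form gives O(H|E) = O(H)·[P(E|H)/P(E|¬H)], hence O(H) = O(H|E)/LR.
Posterior odds = 0.649/(1−0.649) = 1.8490. LR = 0.74/0.40 = 1.8500.
Prior odds = 1.8490/1.8500 = 0.9995, so P(H) = 0.9995/(1+0.9995) ≈ 0.50.

P(H) = 0.50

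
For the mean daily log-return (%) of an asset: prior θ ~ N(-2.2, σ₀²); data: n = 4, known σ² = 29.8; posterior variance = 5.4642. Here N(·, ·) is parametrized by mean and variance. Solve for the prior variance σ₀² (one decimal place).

σ₀² = 20.5

Posterior precision equals prior precision plus data precision: 1/σ_n² = 1/σ₀² + n/σ².
So 1/σ₀² = 1/5.4642 − 4/29.8 = 0.183009 − 0.134228 = 0.048781.
Hence σ₀² = 1/0.048781 ≈ 20.5.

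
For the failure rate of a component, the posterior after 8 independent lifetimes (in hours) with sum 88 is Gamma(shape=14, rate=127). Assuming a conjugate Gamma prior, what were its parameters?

Gamma(shape=6, rate=39)

Gamma–exponential conjugacy: posterior shape = α + n, posterior rate = β + Σtᵢ.
So α = 14 − 8 = 6 and β = 127 − 88 = 39.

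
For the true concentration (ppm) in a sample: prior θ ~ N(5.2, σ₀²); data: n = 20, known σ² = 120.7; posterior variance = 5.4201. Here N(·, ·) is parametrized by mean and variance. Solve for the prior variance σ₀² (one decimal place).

Posterior precision equals prior precision plus data precision: 1/σ_n² = 1/σ₀² + n/σ².
So 1/σ₀² = 1/5.4201 − 20/120.7 = 0.184498 − 0.165700 = 0.018798.
Hence σ₀² = 1/0.018798 ≈ 53.2.

σ₀² = 53.2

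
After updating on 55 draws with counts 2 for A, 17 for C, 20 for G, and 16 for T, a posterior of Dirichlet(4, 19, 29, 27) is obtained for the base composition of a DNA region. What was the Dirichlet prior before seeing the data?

Dirichlet(2, 2, 9, 11)

For a Dirichlet(α) prior with multinomial counts c, the posterior is Dirichlet(α + c) componentwise.
Subtract each count from the matching posterior parameter: 4−2=2, 19−17=2, 29−20=9, 27−16=11.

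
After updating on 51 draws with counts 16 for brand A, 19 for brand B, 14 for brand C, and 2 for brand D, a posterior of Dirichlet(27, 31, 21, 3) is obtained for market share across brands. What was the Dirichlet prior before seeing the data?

Dirichlet(11, 12, 7, 1)

For a Dirichlet(α) prior with multinomial counts c, the posterior is Dirichlet(α + c) componentwise.
Subtract each count from the matching posterior parameter: 27−16=11, 31−19=12, 21−14=7, 3−2=1.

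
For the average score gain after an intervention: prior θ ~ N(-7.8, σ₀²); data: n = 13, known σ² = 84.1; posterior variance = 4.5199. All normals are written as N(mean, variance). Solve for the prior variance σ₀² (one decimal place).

Posterior precision equals prior precision plus data precision: 1/σ_n² = 1/σ₀² + n/σ².
So 1/σ₀² = 1/4.5199 − 13/84.1 = 0.221244 − 0.154578 = 0.066666.
Hence σ₀² = 1/0.066666 ≈ 15.0.

σ₀² = 15.0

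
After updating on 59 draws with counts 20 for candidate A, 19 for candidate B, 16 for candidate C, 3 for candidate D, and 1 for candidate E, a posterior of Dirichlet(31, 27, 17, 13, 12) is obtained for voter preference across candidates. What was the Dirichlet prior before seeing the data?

For a Dirichlet(α) prior with multinomial counts c, the posterior is Dirichlet(α + c) componentwise.
Subtract each count from the matching posterior parameter: 31−20=11, 27−19=8, 17−16=1, 13−3=10, 12−1=11.

Dirichlet(11, 8, 1, 10, 11)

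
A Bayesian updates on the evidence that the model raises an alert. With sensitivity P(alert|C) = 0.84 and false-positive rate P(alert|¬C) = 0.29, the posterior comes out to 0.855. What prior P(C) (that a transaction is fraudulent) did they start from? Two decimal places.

In odds form, posterior odds = prior odds × likelihood ratio, so prior odds = posterior odds ÷ LR.
Posterior odds = 0.855/(1−0.855) = 5.8966. LR = 0.84/0.29 = 2.8966.
Prior odds = 5.8966/2.8966 = 2.0357, so P(C) = 2.0357/(1+2.0357) ≈ 0.67.

P(C) = 0.67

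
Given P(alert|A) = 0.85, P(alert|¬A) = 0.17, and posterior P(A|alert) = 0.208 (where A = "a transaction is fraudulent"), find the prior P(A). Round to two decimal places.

P(A) = 0.05

Bayes' rule in odds form gives O(A|E) = O(A)·[P(E|A)/P(E|¬A)], hence O(A) = O(A|E)/LR.
Posterior odds = 0.208/(1−0.208) = 0.2626. LR = 0.85/0.17 = 5.0000.
Prior odds = 0.2626/5.0000 = 0.0525, so P(A) = 0.0525/(1+0.0525) ≈ 0.05.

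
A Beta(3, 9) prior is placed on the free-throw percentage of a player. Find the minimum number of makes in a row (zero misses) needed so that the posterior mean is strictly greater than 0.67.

k = 16

After k makes and 0 misses the posterior is Beta(3+k, 9), with mean (3+k)/(3+9+k).
Set (3+k)/(12+k) > 0.67 and solve: k > (0.67·12 − 3)/(1 − 0.67) = 15.273.
The smallest integer exceeding 15.273 is 16, and checking k=16: (19)/(28) = 0.6786 > 0.67.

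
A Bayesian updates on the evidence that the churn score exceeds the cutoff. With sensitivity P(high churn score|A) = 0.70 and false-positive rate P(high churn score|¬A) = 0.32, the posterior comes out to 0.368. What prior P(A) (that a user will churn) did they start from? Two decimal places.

P(A) = 0.21

Bayes' rule in odds form gives O(A|E) = O(A)·[P(E|A)/P(E|¬A)], hence O(A) = O(A|E)/LR.
Posterior odds = 0.368/(1−0.368) = 0.5823. LR = 0.70/0.32 = 2.1875.
Prior odds = 0.5823/2.1875 = 0.2662, so P(A) = 0.2662/(1+0.2662) ≈ 0.21.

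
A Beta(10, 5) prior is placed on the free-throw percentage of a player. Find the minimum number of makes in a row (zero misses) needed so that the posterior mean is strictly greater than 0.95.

k = 86

After k makes and 0 misses the posterior is Beta(10+k, 5), with mean (10+k)/(10+5+k).
Set (10+k)/(15+k) > 0.95 and solve: k > (0.95·15 − 10)/(1 − 0.95) = 85.000.
The smallest integer exceeding 85.000 is 86, and checking k=86: (96)/(101) = 0.9505 > 0.95.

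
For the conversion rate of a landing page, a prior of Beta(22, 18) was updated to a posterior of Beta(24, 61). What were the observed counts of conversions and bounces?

2 conversions and 43 bounces

A Beta(α, β) prior with s successes and f failures in binomial data gives a Beta(α+s, β+f) posterior.
So s = 24 − 22 = 2 and f = 61 − 18 = 43.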